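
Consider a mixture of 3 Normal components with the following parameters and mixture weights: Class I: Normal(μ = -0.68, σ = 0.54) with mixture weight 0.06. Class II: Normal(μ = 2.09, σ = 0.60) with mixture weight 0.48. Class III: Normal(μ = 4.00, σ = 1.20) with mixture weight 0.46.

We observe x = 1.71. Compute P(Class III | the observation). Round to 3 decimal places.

0.087

Apply Bayes' rule: the posterior for each component is proportional to its prior times its likelihood at x.
Evaluate each component's likelihood at the observed value:
  L_I = (1/(0.54·√(2π)))·exp(−(1.71−-0.68)²/(2·0.54²)) = 0.738782·exp(-9.79441) = 4.11963e-05
  L_II = (1/(0.60·√(2π)))·exp(−(1.71−2.09)²/(2·0.60²)) = 0.664904·exp(-0.20056) = 0.544075
  L_III = (1/(1.20·√(2π)))·exp(−(1.71−4.00)²/(2·1.20²)) = 0.332452·exp(-1.82087) = 0.053819
Prior × likelihood for each component:
  w_I·L_I = 0.06 × 4.11963e-05 = 2.47178e-06
  w_II·L_II = 0.48 × 0.544075 = 0.261156
  w_III·L_III = 0.46 × 0.053819 = 0.0247568
Marginal: 2.47178e-06 + 0.261156 + 0.0247568 = 0.285915
So the posterior for Class III is 0.0247568 / 0.285915 ≈ 0.087.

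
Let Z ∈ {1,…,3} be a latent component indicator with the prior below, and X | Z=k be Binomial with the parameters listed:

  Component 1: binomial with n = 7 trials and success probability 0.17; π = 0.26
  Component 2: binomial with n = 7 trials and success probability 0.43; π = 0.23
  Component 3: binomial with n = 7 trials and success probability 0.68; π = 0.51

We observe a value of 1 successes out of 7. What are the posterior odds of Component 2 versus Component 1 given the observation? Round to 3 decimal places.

The posterior odds equal the prior odds times the likelihood ratio: (w_i/w_j)·(f_i(x)/f_j(x)).
Binomial probabilities:
  L_1 = C(7,1)·0.17^1·0.83^6 = 7·0.17·0.32694 = 0.389059
  L_2 = C(7,1)·0.43^1·0.57^6 = 7·0.43·0.0342964 = 0.103232
  L_3 = C(7,1)·0.68^1·0.32^6 = 7·0.68·0.00107374 = 0.00511101
0.0237434 / 0.101155 ≈ 0.235

0.235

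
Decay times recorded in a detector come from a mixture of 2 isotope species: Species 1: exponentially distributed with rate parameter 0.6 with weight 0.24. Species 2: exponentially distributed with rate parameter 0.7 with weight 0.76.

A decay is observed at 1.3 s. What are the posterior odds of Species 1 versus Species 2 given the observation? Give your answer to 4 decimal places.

Since P(k|x) ∝ π_k f_k(x), the posterior odds are π_i f_i(x) / (π_j f_j(x)).
Component likelihoods at x = 1.3 s:
  f_1 = 0.275044
  f_2 = 0.281767
Odds = (0.24/0.76) × (0.275044/0.281767) = 0.315789 × 0.976139 ≈ 0.3083

0.3083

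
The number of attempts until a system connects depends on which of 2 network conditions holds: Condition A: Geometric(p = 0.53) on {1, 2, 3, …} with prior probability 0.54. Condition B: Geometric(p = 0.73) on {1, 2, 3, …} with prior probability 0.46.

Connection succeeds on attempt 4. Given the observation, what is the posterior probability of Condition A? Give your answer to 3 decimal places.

0.818

Posterior ∝ prior × likelihood, so P(k | x) ∝ w_k f_k(x); normalise over all components.
Evaluate each component's likelihood at the observed value:
  p_A = 0.53·(1−0.53)^3 = 0.53·0.103823 = 0.0550262
  p_B = 0.73·(1−0.73)^3 = 0.73·0.019683 = 0.0143686
Prior × likelihood for each component:
  w_A·p_A = 0.54 × 0.0550262 = 0.0297141
  w_B·p_B = 0.46 × 0.0143686 = 0.00660955
Sum: 0.0297141 + 0.00660955 = 0.0363237
Responsibility of Condition A: 0.0297141 / 0.0363237 ≈ 0.818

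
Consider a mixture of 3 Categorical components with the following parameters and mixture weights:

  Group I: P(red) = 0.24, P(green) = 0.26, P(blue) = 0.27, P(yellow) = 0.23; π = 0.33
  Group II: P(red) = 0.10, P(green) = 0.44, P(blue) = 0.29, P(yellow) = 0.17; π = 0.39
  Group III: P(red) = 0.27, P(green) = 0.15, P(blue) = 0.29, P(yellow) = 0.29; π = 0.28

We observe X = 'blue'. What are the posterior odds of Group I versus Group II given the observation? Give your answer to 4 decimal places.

Since P(k|x) ∝ w_k f_k(x), the posterior odds are w_i f_i(x) / (w_j f_j(x)).
Categorical probabilities:
  L_I = 0.27
  L_II = 0.29
  L_III = 0.29
Posterior odds = (w_I·L_I) / (w_II·L_II) = (0.33·0.27) / (0.39·0.29) = 0.0891 / 0.1131 ≈ 0.7878

0.7878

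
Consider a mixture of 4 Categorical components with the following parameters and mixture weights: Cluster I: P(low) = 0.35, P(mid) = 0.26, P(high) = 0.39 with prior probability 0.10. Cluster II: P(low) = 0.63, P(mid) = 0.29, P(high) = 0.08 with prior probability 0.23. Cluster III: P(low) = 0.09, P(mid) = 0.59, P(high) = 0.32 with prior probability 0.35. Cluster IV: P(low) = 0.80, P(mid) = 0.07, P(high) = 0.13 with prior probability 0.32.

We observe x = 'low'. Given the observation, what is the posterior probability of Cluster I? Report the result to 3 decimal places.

P(component k | x) = P(Z=k)·f_k(x) / marginal(x), where marginal(x) = Σ_j P(Z=j)·f_j(x).
Evaluate each component's likelihood at the observed value:
  p_I = P(low | comp) = 0.35
  p_II = P(low | comp) = 0.63
  p_III = P(low | comp) = 0.09
  p_IV = P(low | comp) = 0.80
Multiply by the mixture weights:
  P(Z=I)·p_I = 0.10 × 0.35 = 0.035
  P(Z=II)·p_II = 0.23 × 0.63 = 0.1449
  P(Z=III)·p_III = 0.35 × 0.09 = 0.0315
  P(Z=IV)·p_IV = 0.32 × 0.8 = 0.256
Normaliser: 0.035 + 0.1449 + 0.0315 + 0.256 = 0.4674
P(Cluster I | data) = 0.035 / 0.4674 ≈ 0.075

0.075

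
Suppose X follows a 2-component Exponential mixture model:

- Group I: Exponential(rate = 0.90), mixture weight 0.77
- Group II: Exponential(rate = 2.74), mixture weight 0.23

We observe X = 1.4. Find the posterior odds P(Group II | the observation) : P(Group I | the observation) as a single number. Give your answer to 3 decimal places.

0.069

The posterior odds equal the prior odds times the likelihood ratio: (π_i/π_j)·(f_i(x)/f_j(x)).
Component likelihoods at x = 1.4:
  f_I = 0.255289
  f_II = 0.0591285
Odds = (0.23/0.77) × (0.0591285/0.255289) = 0.298701 × 0.231614 ≈ 0.069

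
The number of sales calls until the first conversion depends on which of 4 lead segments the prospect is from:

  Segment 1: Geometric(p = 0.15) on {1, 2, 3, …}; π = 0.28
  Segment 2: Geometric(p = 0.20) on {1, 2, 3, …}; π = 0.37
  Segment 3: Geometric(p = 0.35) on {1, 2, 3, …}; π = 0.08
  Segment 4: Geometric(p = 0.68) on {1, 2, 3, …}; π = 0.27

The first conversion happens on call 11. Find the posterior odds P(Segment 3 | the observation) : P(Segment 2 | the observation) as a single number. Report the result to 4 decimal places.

Posterior odds = (π_i f_i(x)) / (π_j f_j(x)); the normalising sum cancels.
Component likelihoods at x = 11:
  f_1 = 0.15·(1−0.15)^10 = 0.15·0.196874 = 0.0295312
  f_2 = 0.20·(1−0.20)^10 = 0.20·0.107374 = 0.0214748
  f_3 = 0.35·(1−0.35)^10 = 0.35·0.0134627 = 0.00471196
  f_4 = 0.68·(1−0.68)^10 = 0.68·1.1259e-05 = 7.65612e-06
Odds = (0.08/0.37) × (0.00471196/0.0214748) = 0.216216 × 0.219418 ≈ 0.0474

0.0474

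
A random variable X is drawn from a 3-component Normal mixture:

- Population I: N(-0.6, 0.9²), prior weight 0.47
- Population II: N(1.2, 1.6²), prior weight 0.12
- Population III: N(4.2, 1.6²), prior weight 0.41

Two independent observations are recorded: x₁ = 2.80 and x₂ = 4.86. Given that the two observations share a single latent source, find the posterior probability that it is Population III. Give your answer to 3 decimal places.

Posterior ∝ prior × likelihood, so P(k | x) ∝ π_k f_k(x); normalise over all components.
Since both observations come from the same component, the likelihood for component k is f_k(x₁)·f_k(x₂).
  L_I = [0.000352881] × [4.51527e-09] = 1.59335e-12
  L_II = [0.151232] × [0.0182194] = 0.00275535
  L_III = [0.170034] × [0.229003] = 0.0389384
Unnormalised posteriors:
  π_I·L_I = 0.47 × 1.59335e-12 = 7.48876e-13
  π_II·L_II = 0.12 × 0.00275535 = 0.000330641
  π_III·L_III = 0.41 × 0.0389384 = 0.0159647
Normaliser: 7.48876e-13 + 0.000330641 + 0.0159647 = 0.0162954
P(Population III | x₁, x₂) ≈ 0.980

0.980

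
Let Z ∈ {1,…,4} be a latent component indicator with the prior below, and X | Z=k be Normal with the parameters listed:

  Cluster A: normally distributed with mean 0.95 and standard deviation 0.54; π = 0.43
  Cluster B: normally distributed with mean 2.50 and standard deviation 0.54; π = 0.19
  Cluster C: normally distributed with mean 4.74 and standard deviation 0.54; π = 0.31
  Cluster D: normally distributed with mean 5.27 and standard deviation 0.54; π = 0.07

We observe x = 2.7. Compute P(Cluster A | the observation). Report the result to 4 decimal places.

0.0125

By Bayes' theorem, P(k | x) = π_k f_k(x) / Σ_j π_j f_j(x).
Component likelihoods at x = 2.7:
  p_A = 0.00387212
  p_B = 0.68981
  p_C = 0.000588135
  p_D = 8.91276e-06
Prior × likelihood for each component:
  π_A·p_A = 0.43 × 0.00387212 = 0.00166501
  π_B·p_B = 0.19 × 0.68981 = 0.131064
  π_C·p_C = 0.31 × 0.000588135 = 0.000182322
  π_D·p_D = 0.07 × 8.91276e-06 = 6.23893e-07
Sum: 0.00166501 + 0.131064 + 0.000182322 + 6.23893e-07 = 0.132912
P(Cluster A | the observation) ≈ 0.0125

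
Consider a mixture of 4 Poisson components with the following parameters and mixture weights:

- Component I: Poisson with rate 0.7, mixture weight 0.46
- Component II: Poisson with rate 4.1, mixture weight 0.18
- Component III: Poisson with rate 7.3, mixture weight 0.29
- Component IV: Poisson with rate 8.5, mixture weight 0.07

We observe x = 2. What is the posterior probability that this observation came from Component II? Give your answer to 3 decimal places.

Apply Bayes' rule: the posterior for each component is proportional to its prior times its likelihood at x.
Component likelihoods at x = 2:
  p_I = 0.121663
  p_II = 0.139293
  p_III = 0.0179997
  p_IV = 0.00735029
Prior × likelihood for each component:
  w_I·p_I = 0.46 × 0.121663 = 0.0559652
  w_II·p_II = 0.18 × 0.139293 = 0.0250728
  w_III·p_III = 0.29 × 0.0179997 = 0.00521992
  w_IV·p_IV = 0.07 × 0.00735029 = 0.000514521
Normaliser: 0.0559652 + 0.0250728 + 0.00521992 + 0.000514521 = 0.0867724
Responsibility of Component II: 0.0250728 / 0.0867724 ≈ 0.289

0.289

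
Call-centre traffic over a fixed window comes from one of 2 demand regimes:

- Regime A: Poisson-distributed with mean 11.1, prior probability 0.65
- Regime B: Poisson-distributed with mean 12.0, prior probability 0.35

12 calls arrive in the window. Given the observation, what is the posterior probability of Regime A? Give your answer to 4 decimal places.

By Bayes' theorem, P(k | x) = π_k f_k(x) / Σ_j π_j f_j(x).
Component likelihoods at x = 12 calls:
  p_A = 0.110375
  p_B = 0.114368
Prior × likelihood for each component:
  π_A·p_A = 0.65 × 0.110375 = 0.0717436
  π_B·p_B = 0.35 × 0.114368 = 0.0400288
Denominator: 0.0717436 + 0.0400288 = 0.111772
P(Regime A | the observation) = 0.0717436 / 0.111772 ≈ 0.6419

0.6419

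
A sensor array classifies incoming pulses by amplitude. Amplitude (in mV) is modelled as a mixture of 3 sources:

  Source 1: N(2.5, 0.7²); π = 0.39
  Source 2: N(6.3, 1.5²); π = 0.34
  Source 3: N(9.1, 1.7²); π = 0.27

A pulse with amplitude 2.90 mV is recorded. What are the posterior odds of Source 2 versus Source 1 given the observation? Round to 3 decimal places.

0.037

Only the two components matter; the odds are (P(Z=i) f_i(x)) / (P(Z=j) f_j(x)).
Normal densities:
  f_1 = 0.484068
  f_2 = 0.0203781
  f_3 = 0.000303513
0.00692857 / 0.188787 ≈ 0.037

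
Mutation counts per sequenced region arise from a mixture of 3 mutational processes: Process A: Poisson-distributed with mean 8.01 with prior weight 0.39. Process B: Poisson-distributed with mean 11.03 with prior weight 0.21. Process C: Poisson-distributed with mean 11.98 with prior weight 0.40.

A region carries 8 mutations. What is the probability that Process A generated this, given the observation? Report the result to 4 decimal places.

0.5481

By Bayes' theorem, P(k | x) = π_k f_k(x) / Σ_j π_j f_j(x).
Evaluate each component's likelihood at the observed value:
  L_A = e^(−8.01)·8.01^8/8! = 0.139586
  L_B = e^(−11.03)·11.03^8/8! = 0.0880675
  L_C = e^(−11.98)·11.98^8/8! = 0.0659608
Prior × likelihood for each component:
  π_A·L_A = 0.39 × 0.139586 = 0.0544384
  π_B·L_B = 0.21 × 0.0880675 = 0.0184942
  π_C·L_C = 0.40 × 0.0659608 = 0.0263843
Sum: 0.0544384 + 0.0184942 + 0.0263843 = 0.0993169
So the posterior for Process A is 0.0544384 / 0.0993169 ≈ 0.5481.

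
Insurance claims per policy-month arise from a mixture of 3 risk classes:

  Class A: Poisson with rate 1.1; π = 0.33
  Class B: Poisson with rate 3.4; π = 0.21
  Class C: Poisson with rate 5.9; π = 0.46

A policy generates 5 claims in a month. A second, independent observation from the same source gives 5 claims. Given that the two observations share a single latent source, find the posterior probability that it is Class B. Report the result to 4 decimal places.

P(component k | x) = P(Z=k)·f_k(x) / marginal(x), where marginal(x) = Σ_j P(Z=j)·f_j(x).
Since both observations come from the same component, the likelihood for component k is f_k(x₁)·f_k(x₂).
  f_A = [e^(−1.1)·1.1^5/5! = 0.00446744] × [0.00446744] = 1.9958e-05
  f_B = [e^(−3.4)·3.4^5/5! = 0.126361] × [0.126361] = 0.015967
  f_C = [e^(−5.9)·5.9^5/5! = 0.163208] × [0.163208] = 0.0266368
Multiply by the mixture weights:
  P(Z=A)·f_A = 0.33 × 1.9958e-05 = 6.58613e-06
  P(Z=B)·f_B = 0.21 × 0.015967 = 0.00335308
  P(Z=C)·f_C = 0.46 × 0.0266368 = 0.0122529
Normaliser: 6.58613e-06 + 0.00335308 + 0.0122529 = 0.0156126
So the posterior for Class B is 0.00335308 / 0.0156126 ≈ 0.2148.

0.2148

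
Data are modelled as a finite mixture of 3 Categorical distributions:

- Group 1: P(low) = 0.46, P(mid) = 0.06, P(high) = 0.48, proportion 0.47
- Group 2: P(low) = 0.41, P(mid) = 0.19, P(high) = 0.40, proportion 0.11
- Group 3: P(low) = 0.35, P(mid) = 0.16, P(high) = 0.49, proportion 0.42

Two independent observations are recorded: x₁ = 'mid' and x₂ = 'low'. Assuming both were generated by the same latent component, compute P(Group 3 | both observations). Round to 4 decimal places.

0.5220

By Bayes' theorem, P(k | x) = π_k f_k(x) / Σ_j π_j f_j(x).
Since both observations come from the same component, the likelihood for component k is f_k(x₁)·f_k(x₂).
  f_1 = [0.06] × [0.46] = 0.0276
  f_2 = [0.19] × [0.41] = 0.0779
  f_3 = [0.16] × [0.35] = 0.056
Prior × likelihood for each component:
  π_1·f_1 = 0.47 × 0.0276 = 0.012972
  π_2·f_2 = 0.11 × 0.0779 = 0.008569
  π_3·f_3 = 0.42 × 0.056 = 0.02352
Evidence: 0.012972 + 0.008569 + 0.02352 = 0.045061
So the posterior for Group 3 is 0.02352 / 0.045061 ≈ 0.5220.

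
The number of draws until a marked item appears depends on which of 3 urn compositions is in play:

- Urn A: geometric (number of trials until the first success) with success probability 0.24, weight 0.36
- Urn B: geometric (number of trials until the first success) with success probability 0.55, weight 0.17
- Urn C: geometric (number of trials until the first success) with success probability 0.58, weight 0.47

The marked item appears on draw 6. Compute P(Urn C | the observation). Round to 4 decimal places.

0.1310

Posterior ∝ prior × likelihood, so P(k | x) ∝ P(Z=k) f_k(x); normalise over all components.
Geometric probabilities:
  f_A = 0.0608526
  f_B = 0.010149
  f_C = 0.00758009
Prior × likelihood for each component:
  P(Z=A)·f_A = 0.36 × 0.0608526 = 0.0219069
  P(Z=B)·f_B = 0.17 × 0.010149 = 0.00172534
  P(Z=C)·f_C = 0.47 × 0.00758009 = 0.00356264
Denominator: 0.0219069 + 0.00172534 + 0.00356264 = 0.0271949
P(Urn C | x) ≈ 0.1310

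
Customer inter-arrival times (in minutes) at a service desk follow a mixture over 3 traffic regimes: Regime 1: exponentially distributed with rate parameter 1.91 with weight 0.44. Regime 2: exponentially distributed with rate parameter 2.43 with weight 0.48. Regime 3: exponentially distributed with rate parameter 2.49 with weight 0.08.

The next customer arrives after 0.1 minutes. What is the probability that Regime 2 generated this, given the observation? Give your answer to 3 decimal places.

0.518

By Bayes' theorem, P(k | x) = w_k f_k(x) / Σ_j w_j f_j(x).
Exponential densities:
  L_1 = 1.57791
  L_2 = 1.90578
  L_3 = 1.94115
Multiply by the mixture weights:
  w_1·L_1 = 0.44 × 1.57791 = 0.694282
  w_2·L_2 = 0.48 × 1.90578 = 0.914774
  w_3·L_3 = 0.08 × 1.94115 = 0.155292
Marginal: 0.694282 + 0.914774 + 0.155292 = 1.76435
Responsibility of Regime 2: 0.914774 / 1.76435 ≈ 0.518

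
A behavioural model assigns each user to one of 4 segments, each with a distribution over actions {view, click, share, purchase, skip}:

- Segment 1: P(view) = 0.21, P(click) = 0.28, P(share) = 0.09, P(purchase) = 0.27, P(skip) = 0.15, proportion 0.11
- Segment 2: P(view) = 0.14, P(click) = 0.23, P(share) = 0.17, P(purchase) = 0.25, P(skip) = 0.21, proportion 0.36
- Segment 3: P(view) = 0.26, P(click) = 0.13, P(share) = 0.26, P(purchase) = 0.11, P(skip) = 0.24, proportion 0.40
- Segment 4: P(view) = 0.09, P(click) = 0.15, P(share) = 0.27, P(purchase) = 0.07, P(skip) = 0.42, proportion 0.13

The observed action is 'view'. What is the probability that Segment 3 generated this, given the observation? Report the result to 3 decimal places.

Posterior ∝ prior × likelihood, so P(k | x) ∝ w_k f_k(x); normalise over all components.
Categorical probabilities:
  f_1 = 0.21
  f_2 = 0.14
  f_3 = 0.26
  f_4 = 0.09
Prior × likelihood for each component:
  w_1·f_1 = 0.11 × 0.21 = 0.0231
  w_2·f_2 = 0.36 × 0.14 = 0.0504
  w_3·f_3 = 0.40 × 0.26 = 0.104
  w_4·f_4 = 0.13 × 0.09 = 0.0117
Evidence: 0.0231 + 0.0504 + 0.104 + 0.0117 = 0.1892
Responsibility of Segment 3: 0.104 / 0.1892 ≈ 0.550

0.550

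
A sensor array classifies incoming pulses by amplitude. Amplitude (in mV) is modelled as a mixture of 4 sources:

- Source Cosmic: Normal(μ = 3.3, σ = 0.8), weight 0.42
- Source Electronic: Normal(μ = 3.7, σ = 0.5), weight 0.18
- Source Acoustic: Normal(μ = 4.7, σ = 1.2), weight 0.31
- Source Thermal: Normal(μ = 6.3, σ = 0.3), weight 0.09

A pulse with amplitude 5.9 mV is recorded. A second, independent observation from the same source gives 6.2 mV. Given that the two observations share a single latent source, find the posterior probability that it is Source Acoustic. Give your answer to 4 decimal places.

The responsibility of component k is P(Z=k) f_k(x) divided by Σ_j P(Z=j) f_j(x).
Since both observations come from the same component, the likelihood for component k is f_k(x₁)·f_k(x₂).
  L_Cosmic = [0.00253631] × [0.000698827] = 1.77244e-06
  L_Electronic = [4.98849e-05] × [2.97344e-06] = 1.4833e-10
  L_Acoustic = [0.201642] × [0.152208] = 0.0306915
  L_Thermal = [0.5467] × [1.25794] = 0.687718
Multiply by the mixture weights:
  P(Z=Cosmic)·L_Cosmic = 0.42 × 1.77244e-06 = 7.44426e-07
  P(Z=Electronic)·L_Electronic = 0.18 × 1.4833e-10 = 2.66994e-11
  P(Z=Acoustic)·L_Acoustic = 0.31 × 0.0306915 = 0.00951436
  P(Z=Thermal)·L_Thermal = 0.09 × 0.687718 = 0.0618947
Sum: 7.44426e-07 + 2.66994e-11 + 0.00951436 + 0.0618947 = 0.0714098
Responsibility of Source Acoustic: 0.00951436 / 0.0714098 ≈ 0.1332

0.1332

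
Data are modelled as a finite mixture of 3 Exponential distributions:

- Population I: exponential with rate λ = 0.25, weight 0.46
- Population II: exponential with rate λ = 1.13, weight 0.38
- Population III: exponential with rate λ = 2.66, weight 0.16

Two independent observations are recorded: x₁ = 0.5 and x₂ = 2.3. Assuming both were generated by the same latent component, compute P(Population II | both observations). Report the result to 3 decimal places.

0.579

Posterior ∝ prior × likelihood, so P(k | x) ∝ π_k f_k(x); normalise over all components.
Since both observations come from the same component, the likelihood for component k is f_k(x₁)·f_k(x₂).
  L_I = [0.25·e^(−0.25·0.5) = 0.25·e^(−0.1250) = 0.220624] × [0.140676] = 0.0310366
  L_II = [1.13·e^(−1.13·0.5) = 1.13·e^(−0.5650) = 0.642247] × [0.0840131] = 0.0539572
  L_III = [2.66·e^(−2.66·0.5) = 2.66·e^(−1.3300) = 0.70351] × [0.0058596] = 0.00412228
Weight by the priors:
  π_I·L_I = 0.46 × 0.0310366 = 0.0142768
  π_II·L_II = 0.38 × 0.0539572 = 0.0205037
  π_III·L_III = 0.16 × 0.00412228 = 0.000659566
Sum: 0.0142768 + 0.0205037 + 0.000659566 = 0.0354401
P(Population II | x₁, x₂) = 0.0205037 / 0.0354401 ≈ 0.579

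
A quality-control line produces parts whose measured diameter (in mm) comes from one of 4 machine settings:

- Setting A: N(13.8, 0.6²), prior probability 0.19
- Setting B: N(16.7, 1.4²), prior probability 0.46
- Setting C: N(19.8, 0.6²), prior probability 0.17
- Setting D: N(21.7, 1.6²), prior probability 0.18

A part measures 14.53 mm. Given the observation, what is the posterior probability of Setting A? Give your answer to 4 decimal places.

P(component k | x) = P(Z=k)·f_k(x) / marginal(x), where marginal(x) = Σ_j P(Z=j)·f_j(x).
Component likelihoods at x = 14.53 mm:
  p_A = (1/(0.6·√(2π)))·exp(−(14.53−13.8)²/(2·0.6²)) = 0.664904·exp(-0.74014) = 0.317191
  p_B = (1/(1.4·√(2π)))·exp(−(14.53−16.7)²/(2·1.4²)) = 0.284959·exp(-1.20125) = 0.0857207
  p_C = (1/(0.6·√(2π)))·exp(−(14.53−19.8)²/(2·0.6²)) = 0.664904·exp(-38.57347) = 1.17629e-17
  p_D = (1/(1.6·√(2π)))·exp(−(14.53−21.7)²/(2·1.6²)) = 0.249339·exp(-10.04080) = 1.08674e-05
Unnormalised posteriors:
  P(Z=A)·p_A = 0.19 × 0.317191 = 0.0602663
  P(Z=B)·p_B = 0.46 × 0.0857207 = 0.0394315
  P(Z=C)·p_C = 0.17 × 1.17629e-17 = 1.99969e-18
  P(Z=D)·p_D = 0.18 × 1.08674e-05 = 1.95613e-06
Evidence: 0.0602663 + 0.0394315 + 1.99969e-18 + 1.95613e-06 = 0.0996997
So the posterior for Setting A is 0.0602663 / 0.0996997 ≈ 0.6045.

0.6045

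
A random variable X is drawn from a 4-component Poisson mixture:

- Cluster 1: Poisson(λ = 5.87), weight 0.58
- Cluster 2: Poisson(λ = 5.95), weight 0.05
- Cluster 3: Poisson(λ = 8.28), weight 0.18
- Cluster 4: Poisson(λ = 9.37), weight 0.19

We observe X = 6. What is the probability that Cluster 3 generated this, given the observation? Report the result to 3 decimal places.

By Bayes' theorem, P(k | x) = w_k f_k(x) / Σ_j w_j f_j(x).
Evaluate each component's likelihood at the observed value:
  f_1 = e^(−5.87)·5.87^6/6! = 0.160394
  f_2 = e^(−5.95)·5.95^6/6! = 0.160589
  f_3 = e^(−8.28)·8.28^6/6! = 0.113473
  f_4 = e^(−9.37)·9.37^6/6! = 0.0801246
Prior × likelihood for each component:
  w_1·f_1 = 0.58 × 0.160394 = 0.0930284
  w_2·f_2 = 0.05 × 0.160589 = 0.00802947
  w_3·f_3 = 0.18 × 0.113473 = 0.0204251
  w_4·f_4 = 0.19 × 0.0801246 = 0.0152237
Sum: 0.0930284 + 0.00802947 + 0.0204251 + 0.0152237 = 0.136707
Responsibility of Cluster 3: 0.0204251 / 0.136707 ≈ 0.149

0.149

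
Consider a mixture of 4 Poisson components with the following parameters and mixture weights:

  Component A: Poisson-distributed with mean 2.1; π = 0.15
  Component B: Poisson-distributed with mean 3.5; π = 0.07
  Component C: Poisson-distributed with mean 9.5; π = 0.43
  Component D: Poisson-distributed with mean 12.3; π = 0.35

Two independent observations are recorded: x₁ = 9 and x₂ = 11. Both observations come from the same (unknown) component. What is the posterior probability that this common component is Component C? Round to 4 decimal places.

P(component k | x) = π_k·f_k(x) / marginal(x), where marginal(x) = Σ_j π_j·f_j(x).
Since both observations come from the same component, the likelihood for component k is f_k(x₁)·f_k(x₂).
  f_A = [0.000268035] × [1.07458e-05] = 2.88025e-09
  f_B = [0.00655871] × [0.000730402] = 4.7905e-06
  f_C = [0.130003] × [0.106661] = 0.0138662
  f_D = [0.0808278] × [0.111168] = 0.00898544
Unnormalised posteriors:
  π_A·f_A = 0.15 × 2.88025e-09 = 4.32038e-10
  π_B·f_B = 0.07 × 4.7905e-06 = 3.35335e-07
  π_C·f_C = 0.43 × 0.0138662 = 0.00596248
  π_D·f_D = 0.35 × 0.00898544 = 0.0031449
Normaliser: 4.32038e-10 + 3.35335e-07 + 0.00596248 + 0.0031449 = 0.00910772
Responsibility of Component C: 0.00596248 / 0.00910772 ≈ 0.6547

0.6547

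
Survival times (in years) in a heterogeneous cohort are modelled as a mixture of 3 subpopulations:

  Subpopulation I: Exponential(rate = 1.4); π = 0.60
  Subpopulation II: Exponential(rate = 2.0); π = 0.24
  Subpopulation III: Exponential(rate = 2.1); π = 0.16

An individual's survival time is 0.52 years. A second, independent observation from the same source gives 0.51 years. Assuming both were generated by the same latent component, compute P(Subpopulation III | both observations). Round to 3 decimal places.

The responsibility of component k is π_k f_k(x) divided by Σ_j π_j f_j(x).
Since both observations come from the same component, the likelihood for component k is f_k(x₁)·f_k(x₂).
  p_I = [0.676023] × [0.685554] = 0.463451
  p_II = [0.706909] × [0.72119] = 0.509816
  p_III = [0.704644] × [0.719598] = 0.50706
Unnormalised posteriors:
  π_I·p_I = 0.60 × 0.463451 = 0.27807
  π_II·p_II = 0.24 × 0.509816 = 0.122356
  π_III·p_III = 0.16 × 0.50706 = 0.0811297
Normaliser: 0.27807 + 0.122356 + 0.0811297 = 0.481556
P(Subpopulation III | x) ≈ 0.168

0.168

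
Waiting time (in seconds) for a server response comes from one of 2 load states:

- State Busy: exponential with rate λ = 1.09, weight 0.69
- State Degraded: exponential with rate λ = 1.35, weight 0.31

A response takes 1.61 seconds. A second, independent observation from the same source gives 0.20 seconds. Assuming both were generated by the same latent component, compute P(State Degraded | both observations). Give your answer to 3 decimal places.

Apply Bayes' rule: the posterior for each component is proportional to its prior times its likelihood at x.
Since both observations come from the same component, the likelihood for component k is f_k(x₁)·f_k(x₂).
  p_Busy = [1.09·e^(−1.09·1.61) = 1.09·e^(−1.7549) = 0.188488] × [0.876497] = 0.165209
  p_Degraded = [1.35·e^(−1.35·1.61) = 1.35·e^(−2.1735) = 0.153601] × [1.03056] = 0.158296
Weight by the priors:
  w_Busy·p_Busy = 0.69 × 0.165209 = 0.113994
  w_Degraded·p_Degraded = 0.31 × 0.158296 = 0.0490717
Marginal: 0.113994 + 0.0490717 = 0.163066
So the posterior for State Degraded is 0.0490717 / 0.163066 ≈ 0.301.

0.301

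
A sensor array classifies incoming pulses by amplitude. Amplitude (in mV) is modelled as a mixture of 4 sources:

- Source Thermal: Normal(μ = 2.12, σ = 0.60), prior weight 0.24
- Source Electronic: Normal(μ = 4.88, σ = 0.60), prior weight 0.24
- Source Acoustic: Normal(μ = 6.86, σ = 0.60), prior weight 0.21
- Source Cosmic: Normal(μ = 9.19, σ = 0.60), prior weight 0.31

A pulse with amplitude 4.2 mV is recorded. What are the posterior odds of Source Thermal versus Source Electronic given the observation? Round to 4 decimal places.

0.0047

The posterior odds equal the prior odds times the likelihood ratio: (P(Z=i)/P(Z=j))·(f_i(x)/f_j(x)).
Component likelihoods at x = 4.2 mV:
  f_Thermal = 0.00163355
  f_Electronic = 0.34982
  f_Acoustic = 3.58798e-05
  f_Cosmic = 6.3584e-16
Odds = (0.24/0.24) × (0.00163355/0.34982) = 1 × 0.00466967 ≈ 0.0047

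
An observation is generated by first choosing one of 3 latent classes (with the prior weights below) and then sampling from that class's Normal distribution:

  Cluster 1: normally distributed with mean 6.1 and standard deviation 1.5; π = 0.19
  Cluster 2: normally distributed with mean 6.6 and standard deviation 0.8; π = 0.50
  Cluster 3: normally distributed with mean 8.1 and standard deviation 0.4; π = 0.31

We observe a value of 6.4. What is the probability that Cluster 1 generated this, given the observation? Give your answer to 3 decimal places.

0.170

Apply Bayes' rule: the posterior for each component is proportional to its prior times its likelihood at x.
Evaluate each component's likelihood at the observed value:
  f_1 = (1/(1.5·√(2π)))·exp(−(6.4−6.1)²/(2·1.5²)) = 0.265962·exp(-0.02000) = 0.260695
  f_2 = (1/(0.8·√(2π)))·exp(−(6.4−6.6)²/(2·0.8²)) = 0.498678·exp(-0.03125) = 0.483335
  f_3 = (1/(0.4·√(2π)))·exp(−(6.4−8.1)²/(2·0.4²)) = 0.997356·exp(-9.03125) = 0.000119297
Multiply by the mixture weights:
  π_1·f_1 = 0.19 × 0.260695 = 0.0495321
  π_2·f_2 = 0.50 × 0.483335 = 0.241668
  π_3·f_3 = 0.31 × 0.000119297 = 3.69819e-05
Denominator: 0.0495321 + 0.241668 + 3.69819e-05 = 0.291237
P(Cluster 1 | data) ≈ 0.170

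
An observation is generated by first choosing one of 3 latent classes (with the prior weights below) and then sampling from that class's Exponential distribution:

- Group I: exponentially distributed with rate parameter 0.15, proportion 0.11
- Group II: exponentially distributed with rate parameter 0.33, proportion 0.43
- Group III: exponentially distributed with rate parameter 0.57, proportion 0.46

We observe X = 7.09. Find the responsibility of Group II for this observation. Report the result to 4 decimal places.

Posterior ∝ prior × likelihood, so P(k | x) ∝ P(Z=k) f_k(x); normalise over all components.
Evaluate each component's likelihood at the observed value:
  f_I = 0.0517868
  f_II = 0.0317977
  f_III = 0.0100175
Unnormalised posteriors:
  P(Z=I)·f_I = 0.11 × 0.0517868 = 0.00569655
  P(Z=II)·f_II = 0.43 × 0.0317977 = 0.013673
  P(Z=III)·f_III = 0.46 × 0.0100175 = 0.00460806
Denominator: 0.00569655 + 0.013673 + 0.00460806 = 0.0239776
Responsibility of Group II: 0.013673 / 0.0239776 ≈ 0.5702

0.5702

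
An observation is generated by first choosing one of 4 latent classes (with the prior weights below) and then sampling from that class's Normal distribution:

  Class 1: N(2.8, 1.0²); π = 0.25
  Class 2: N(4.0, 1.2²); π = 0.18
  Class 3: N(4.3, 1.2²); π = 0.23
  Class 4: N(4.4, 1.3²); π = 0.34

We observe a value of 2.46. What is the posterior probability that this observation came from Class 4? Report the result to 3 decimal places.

Posterior ∝ prior × likelihood, so P(k | x) ∝ π_k f_k(x); normalise over all components.
Component likelihoods at x = 2.46:
  L_1 = 0.376537
  L_2 = 0.145915
  L_3 = 0.10261
  L_4 = 0.100782
Prior × likelihood for each component:
  π_1·L_1 = 0.25 × 0.376537 = 0.0941343
  π_2·L_2 = 0.18 × 0.145915 = 0.0262647
  π_3·L_3 = 0.23 × 0.10261 = 0.0236004
  π_4·L_4 = 0.34 × 0.100782 = 0.0342659
Evidence: 0.0941343 + 0.0262647 + 0.0236004 + 0.0342659 = 0.178265
P(Class 4 | 2.46) = 0.0342659 / 0.178265 ≈ 0.192

0.192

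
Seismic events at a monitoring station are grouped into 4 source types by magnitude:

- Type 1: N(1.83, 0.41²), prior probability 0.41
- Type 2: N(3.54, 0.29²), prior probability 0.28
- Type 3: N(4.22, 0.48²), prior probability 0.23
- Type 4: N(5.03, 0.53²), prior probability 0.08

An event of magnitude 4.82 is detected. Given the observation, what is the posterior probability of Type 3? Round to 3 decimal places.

0.611

Posterior ∝ prior × likelihood, so P(k | x) ∝ P(Z=k) f_k(x); normalise over all components.
Evaluate each component's likelihood at the observed value:
  L_1 = (1/(0.41·√(2π)))·exp(−(4.82−1.83)²/(2·0.41²)) = 0.973030·exp(-26.59161) = 2.75129e-12
  L_2 = (1/(0.29·√(2π)))·exp(−(4.82−3.54)²/(2·0.29²)) = 1.375663·exp(-9.74078) = 8.09362e-05
  L_3 = (1/(0.48·√(2π)))·exp(−(4.82−4.22)²/(2·0.48²)) = 0.831130·exp(-0.78125) = 0.380519
  L_4 = (1/(0.53·√(2π)))·exp(−(4.82−5.03)²/(2·0.53²)) = 0.752721·exp(-0.07850) = 0.695894
Prior × likelihood for each component:
  P(Z=1)·L_1 = 0.41 × 2.75129e-12 = 1.12803e-12
  P(Z=2)·L_2 = 0.28 × 8.09362e-05 = 2.26621e-05
  P(Z=3)·L_3 = 0.23 × 0.380519 = 0.0875194
  P(Z=4)·L_4 = 0.08 × 0.695894 = 0.0556715
Normaliser: 1.12803e-12 + 2.26621e-05 + 0.0875194 + 0.0556715 = 0.143214
Responsibility of Type 3: 0.0875194 / 0.143214 ≈ 0.611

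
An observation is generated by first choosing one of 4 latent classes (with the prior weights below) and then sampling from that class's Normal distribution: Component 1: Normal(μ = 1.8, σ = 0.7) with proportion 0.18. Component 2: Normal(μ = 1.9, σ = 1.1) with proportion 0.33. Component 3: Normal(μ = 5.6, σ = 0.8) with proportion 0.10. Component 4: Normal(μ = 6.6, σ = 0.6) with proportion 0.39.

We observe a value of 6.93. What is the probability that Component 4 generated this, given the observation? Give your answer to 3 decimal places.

P(component k | x) = w_k·f_k(x) / marginal(x), where marginal(x) = Σ_j w_j·f_j(x).
Evaluate each component's likelihood at the observed value:
  f_1 = (1/(0.7·√(2π)))·exp(−(6.93−1.8)²/(2·0.7²)) = 0.569918·exp(-26.85398) = 1.23959e-12
  f_2 = (1/(1.1·√(2π)))·exp(−(6.93−1.9)²/(2·1.1²)) = 0.362675·exp(-10.45492) = 1.04473e-05
  f_3 = (1/(0.8·√(2π)))·exp(−(6.93−5.6)²/(2·0.8²)) = 0.498678·exp(-1.38195) = 0.125212
  f_4 = (1/(0.6·√(2π)))·exp(−(6.93−6.6)²/(2·0.6²)) = 0.664904·exp(-0.15125) = 0.571573
Multiply by the mixture weights:
  w_1·f_1 = 0.18 × 1.23959e-12 = 2.23126e-13
  w_2·f_2 = 0.33 × 1.04473e-05 = 3.44761e-06
  w_3·f_3 = 0.10 × 0.125212 = 0.0125212
  w_4·f_4 = 0.39 × 0.571573 = 0.222914
Evidence: 2.23126e-13 + 3.44761e-06 + 0.0125212 + 0.222914 = 0.235438
P(Component 4 | data) ≈ 0.947

0.947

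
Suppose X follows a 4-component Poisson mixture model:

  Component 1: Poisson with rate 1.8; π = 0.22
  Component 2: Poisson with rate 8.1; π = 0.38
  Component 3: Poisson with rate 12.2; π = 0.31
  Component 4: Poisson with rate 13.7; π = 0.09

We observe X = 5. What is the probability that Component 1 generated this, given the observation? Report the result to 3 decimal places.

By Bayes' theorem, P(k | x) = w_k f_k(x) / Σ_j w_j f_j(x).
Evaluate each component's likelihood at the observed value:
  L_1 = 0.0260286
  L_2 = 0.088198
  L_3 = 0.0113299
  L_4 = 0.00451427
Multiply by the mixture weights:
  w_1·L_1 = 0.22 × 0.0260286 = 0.0057263
  w_2·L_2 = 0.38 × 0.088198 = 0.0335152
  w_3·L_3 = 0.31 × 0.0113299 = 0.00351226
  w_4·L_4 = 0.09 × 0.00451427 = 0.000406284
Normaliser: 0.0057263 + 0.0335152 + 0.00351226 + 0.000406284 = 0.0431601
Responsibility of Component 1: 0.0057263 / 0.0431601 ≈ 0.133

0.133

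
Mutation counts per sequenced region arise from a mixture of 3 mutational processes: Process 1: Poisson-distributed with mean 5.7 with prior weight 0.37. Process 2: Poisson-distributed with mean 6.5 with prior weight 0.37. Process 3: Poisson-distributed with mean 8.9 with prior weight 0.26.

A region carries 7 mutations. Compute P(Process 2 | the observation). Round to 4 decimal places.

0.4061

P(component k | x) = π_k·f_k(x) / marginal(x), where marginal(x) = Σ_j π_j·f_j(x).
Evaluate each component's likelihood at the observed value:
  p_1 = e^(−5.7)·5.7^7/7! = 0.129782
  p_2 = e^(−6.5)·6.5^7/7! = 0.146234
  p_3 = e^(−8.9)·8.9^7/7! = 0.119696
Multiply by the mixture weights:
  π_1·p_1 = 0.37 × 0.129782 = 0.0480194
  π_2·p_2 = 0.37 × 0.146234 = 0.0541066
  π_3·p_3 = 0.26 × 0.119696 = 0.0311209
Normaliser: 0.0480194 + 0.0541066 + 0.0311209 = 0.133247
P(Process 2 | the observation) ≈ 0.4061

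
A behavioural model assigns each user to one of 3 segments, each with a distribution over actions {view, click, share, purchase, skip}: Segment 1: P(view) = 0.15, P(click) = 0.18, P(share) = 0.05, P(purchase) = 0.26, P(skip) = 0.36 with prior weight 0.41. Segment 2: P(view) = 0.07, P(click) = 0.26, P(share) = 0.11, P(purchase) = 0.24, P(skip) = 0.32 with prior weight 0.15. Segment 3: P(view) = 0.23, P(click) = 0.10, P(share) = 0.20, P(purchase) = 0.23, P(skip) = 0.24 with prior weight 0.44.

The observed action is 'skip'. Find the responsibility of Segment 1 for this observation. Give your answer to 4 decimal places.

0.4900

Posterior ∝ prior × likelihood, so P(k | x) ∝ P(Z=k) f_k(x); normalise over all components.
Evaluate each component's likelihood at the observed value:
  f_1 = 0.36
  f_2 = 0.32
  f_3 = 0.24
Unnormalised posteriors:
  P(Z=1)·f_1 = 0.41 × 0.36 = 0.1476
  P(Z=2)·f_2 = 0.15 × 0.32 = 0.048
  P(Z=3)·f_3 = 0.44 × 0.24 = 0.1056
Normaliser: 0.1476 + 0.048 + 0.1056 = 0.3012
P(Segment 1 | x) = 0.1476 / 0.3012 ≈ 0.4900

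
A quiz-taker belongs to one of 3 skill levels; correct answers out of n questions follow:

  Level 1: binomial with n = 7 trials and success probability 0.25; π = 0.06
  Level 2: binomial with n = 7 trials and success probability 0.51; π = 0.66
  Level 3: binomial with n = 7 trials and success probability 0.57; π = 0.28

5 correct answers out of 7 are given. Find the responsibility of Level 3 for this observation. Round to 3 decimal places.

0.362

The responsibility of component k is π_k f_k(x) divided by Σ_j π_j f_j(x).
Evaluate each component's likelihood at the observed value:
  L_1 = C(7,5)·0.25^5·0.75^2 = 21·0.000976562·0.5625 = 0.0115356
  L_2 = C(7,5)·0.51^5·0.49^2 = 21·0.0345025·0.2401 = 0.173965
  L_3 = C(7,5)·0.57^5·0.43^2 = 21·0.0601692·0.1849 = 0.233631
Unnormalised posteriors:
  π_1·L_1 = 0.06 × 0.0115356 = 0.000692139
  π_2·L_2 = 0.66 × 0.173965 = 0.114817
  π_3·L_3 = 0.28 × 0.233631 = 0.0654167
Sum: 0.000692139 + 0.114817 + 0.0654167 = 0.180926
P(Level 3 | data) = 0.0654167 / 0.180926 ≈ 0.362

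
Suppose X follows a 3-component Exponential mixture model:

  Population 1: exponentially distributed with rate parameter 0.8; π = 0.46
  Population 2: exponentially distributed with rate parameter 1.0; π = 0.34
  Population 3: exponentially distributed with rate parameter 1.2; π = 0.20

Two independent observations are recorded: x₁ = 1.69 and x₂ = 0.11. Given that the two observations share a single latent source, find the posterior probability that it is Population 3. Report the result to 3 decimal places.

P(component k | x) = π_k·f_k(x) / marginal(x), where marginal(x) = Σ_j π_j·f_j(x).
Since both observations come from the same component, the likelihood for component k is f_k(x₁)·f_k(x₂).
  L_1 = [0.206978] × [0.732609] = 0.151634
  L_2 = [0.18452] × [0.895834] = 0.165299
  L_3 = [0.157918] × [1.05161] = 0.166068
Unnormalised posteriors:
  π_1·L_1 = 0.46 × 0.151634 = 0.0697515
  π_2·L_2 = 0.34 × 0.165299 = 0.0562016
  π_3·L_3 = 0.20 × 0.166068 = 0.0332136
Normaliser: 0.0697515 + 0.0562016 + 0.0332136 = 0.159167
P(Population 3 | x₁, x₂) = 0.0332136 / 0.159167 ≈ 0.209

0.209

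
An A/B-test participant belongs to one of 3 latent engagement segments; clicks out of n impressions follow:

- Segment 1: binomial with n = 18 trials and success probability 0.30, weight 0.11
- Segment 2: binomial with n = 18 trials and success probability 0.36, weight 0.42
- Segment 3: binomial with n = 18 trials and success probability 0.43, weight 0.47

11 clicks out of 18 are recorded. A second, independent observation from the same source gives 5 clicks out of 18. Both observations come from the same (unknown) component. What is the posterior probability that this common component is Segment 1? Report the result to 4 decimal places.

0.0285

By Bayes' theorem, P(k | x) = π_k f_k(x) / Σ_j π_j f_j(x).
Since both observations come from the same component, the likelihood for component k is f_k(x₁)·f_k(x₂).
  L_1 = [0.00464275] × [0.201725] = 0.000936559
  L_2 = [0.0184222] × [0.156578] = 0.00288452
  L_3 = [0.0578138] × [0.0844491] = 0.00488232
Weight by the priors:
  π_1·L_1 = 0.11 × 0.000936559 = 0.000103021
  π_2·L_2 = 0.42 × 0.00288452 = 0.0012115
  π_3·L_3 = 0.47 × 0.00488232 = 0.00229469
Normaliser: 0.000103021 + 0.0012115 + 0.00229469 = 0.00360921
P(Segment 1 | data) = 0.000103021 / 0.00360921 ≈ 0.0285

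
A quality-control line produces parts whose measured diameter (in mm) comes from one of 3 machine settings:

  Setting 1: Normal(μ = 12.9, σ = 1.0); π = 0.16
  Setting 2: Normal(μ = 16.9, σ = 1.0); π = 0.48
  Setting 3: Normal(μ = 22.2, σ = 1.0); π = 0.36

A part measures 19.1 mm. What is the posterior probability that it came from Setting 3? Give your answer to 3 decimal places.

0.065

Apply Bayes' rule: the posterior for each component is proportional to its prior times its likelihood at x.
Component likelihoods at x = 19.1 mm:
  f_1 = 1.79378e-09
  f_2 = 0.0354746
  f_3 = 0.00326682
Unnormalised posteriors:
  w_1·f_1 = 0.16 × 1.79378e-09 = 2.87005e-10
  w_2·f_2 = 0.48 × 0.0354746 = 0.0170278
  w_3·f_3 = 0.36 × 0.00326682 = 0.00117605
Marginal: 2.87005e-10 + 0.0170278 + 0.00117605 = 0.0182039
P(Setting 3 | x) = 0.00117605 / 0.0182039 ≈ 0.065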